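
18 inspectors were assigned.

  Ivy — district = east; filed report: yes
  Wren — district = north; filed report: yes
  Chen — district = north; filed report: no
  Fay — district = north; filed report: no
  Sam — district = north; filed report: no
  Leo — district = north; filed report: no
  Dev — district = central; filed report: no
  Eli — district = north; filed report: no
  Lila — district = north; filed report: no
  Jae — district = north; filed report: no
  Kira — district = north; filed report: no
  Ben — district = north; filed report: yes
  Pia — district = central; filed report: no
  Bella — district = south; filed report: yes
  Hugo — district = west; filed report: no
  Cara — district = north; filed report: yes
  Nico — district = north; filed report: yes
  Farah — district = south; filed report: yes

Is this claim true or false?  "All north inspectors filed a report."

Truth condition: A ⊆ B, i.e. every element of A is in B (|A ∖ B| = 0).
A (the restrictor) = {Wren, Chen, Fay, Sam, Leo, Eli, Lila, Jae, Kira, Ben, Cara, Nico}, |A| = 12.
A ∖ B = {Chen, Fay, Sam, Leo, Eli, Lila, Jae, Kira}, so |A ∖ B| = 8.
So the statement is false.

False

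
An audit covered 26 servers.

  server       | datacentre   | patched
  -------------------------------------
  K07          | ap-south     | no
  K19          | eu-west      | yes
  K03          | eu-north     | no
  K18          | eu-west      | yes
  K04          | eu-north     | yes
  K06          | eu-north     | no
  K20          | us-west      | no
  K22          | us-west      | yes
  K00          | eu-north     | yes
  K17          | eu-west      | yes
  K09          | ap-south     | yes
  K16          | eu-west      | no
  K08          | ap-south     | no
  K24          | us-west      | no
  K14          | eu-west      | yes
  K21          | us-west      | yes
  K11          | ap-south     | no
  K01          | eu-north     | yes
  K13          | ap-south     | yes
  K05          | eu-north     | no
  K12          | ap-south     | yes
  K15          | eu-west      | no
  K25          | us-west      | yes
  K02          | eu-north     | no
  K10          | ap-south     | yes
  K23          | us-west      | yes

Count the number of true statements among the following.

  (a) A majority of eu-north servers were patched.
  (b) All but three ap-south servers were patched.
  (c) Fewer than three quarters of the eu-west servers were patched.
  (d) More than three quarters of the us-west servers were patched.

(a) eu-north: |A| = 7, |A ∩ B| = 3; needs |A ∩ B| > |A ∖ B| — false.
(b) ap-south: |A| = 7, |A ∩ B| = 4; needs |A ∖ B| = 3 — true.
(c) eu-west: |A| = 6, |A ∩ B| = 4; needs |A ∩ B| / |A| < 3/4 — true.
(d) us-west: |A| = 6, |A ∩ B| = 4; needs |A ∩ B| / |A| > 3/4 — false.

2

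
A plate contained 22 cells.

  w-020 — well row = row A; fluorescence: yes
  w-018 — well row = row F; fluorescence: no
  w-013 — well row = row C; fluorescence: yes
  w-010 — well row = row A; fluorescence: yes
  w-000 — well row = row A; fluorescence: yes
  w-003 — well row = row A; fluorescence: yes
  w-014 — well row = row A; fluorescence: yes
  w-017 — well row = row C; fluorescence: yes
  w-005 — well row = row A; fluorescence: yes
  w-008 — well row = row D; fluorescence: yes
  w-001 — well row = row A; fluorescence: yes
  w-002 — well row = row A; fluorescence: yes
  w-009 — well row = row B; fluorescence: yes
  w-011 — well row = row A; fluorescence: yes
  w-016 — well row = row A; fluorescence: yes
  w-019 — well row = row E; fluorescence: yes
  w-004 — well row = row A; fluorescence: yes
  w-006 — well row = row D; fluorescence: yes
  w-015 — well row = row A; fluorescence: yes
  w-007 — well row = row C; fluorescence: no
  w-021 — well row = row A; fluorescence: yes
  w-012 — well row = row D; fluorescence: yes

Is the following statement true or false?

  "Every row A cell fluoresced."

Truth condition: A ⊆ B, i.e. every element of A is in B (|A ∖ B| = 0).
A (the restrictor) = {w-020, w-010, w-000, w-003, w-014, w-005, w-001, w-002, w-011, w-016, w-004, w-015, w-021}, |A| = 13.
A ∖ B = {}, so |A ∖ B| = 0.
So the statement is true.

True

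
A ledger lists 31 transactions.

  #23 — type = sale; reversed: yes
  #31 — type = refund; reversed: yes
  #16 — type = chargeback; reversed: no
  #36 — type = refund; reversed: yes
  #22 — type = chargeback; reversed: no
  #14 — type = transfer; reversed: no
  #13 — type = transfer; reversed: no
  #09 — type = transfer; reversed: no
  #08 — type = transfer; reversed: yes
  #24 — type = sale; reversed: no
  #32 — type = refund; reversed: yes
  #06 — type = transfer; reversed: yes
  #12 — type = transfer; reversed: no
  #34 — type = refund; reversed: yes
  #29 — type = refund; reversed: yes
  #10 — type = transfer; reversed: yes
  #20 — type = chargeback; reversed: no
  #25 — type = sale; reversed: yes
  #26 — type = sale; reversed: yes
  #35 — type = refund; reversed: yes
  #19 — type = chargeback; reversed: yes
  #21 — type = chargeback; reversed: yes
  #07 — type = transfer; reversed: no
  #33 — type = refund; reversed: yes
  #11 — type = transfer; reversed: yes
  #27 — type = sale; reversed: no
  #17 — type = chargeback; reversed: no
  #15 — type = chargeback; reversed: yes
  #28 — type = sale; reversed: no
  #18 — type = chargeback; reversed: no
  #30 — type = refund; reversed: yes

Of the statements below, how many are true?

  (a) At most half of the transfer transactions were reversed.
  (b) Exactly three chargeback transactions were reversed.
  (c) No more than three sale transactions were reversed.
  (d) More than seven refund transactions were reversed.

4

(a) transfer: |A| = 9, |A ∩ B| = 4; needs |A ∩ B| ≤ |A ∖ B| — true.
(b) chargeback: |A| = 8, |A ∩ B| = 3; needs |A ∩ B| = 3 — true.
(c) sale: |A| = 6, |A ∩ B| = 3; needs |A ∩ B| ≤ 3 — true.
(d) refund: |A| = 8, |A ∩ B| = 8; needs |A ∩ B| > 7 — true.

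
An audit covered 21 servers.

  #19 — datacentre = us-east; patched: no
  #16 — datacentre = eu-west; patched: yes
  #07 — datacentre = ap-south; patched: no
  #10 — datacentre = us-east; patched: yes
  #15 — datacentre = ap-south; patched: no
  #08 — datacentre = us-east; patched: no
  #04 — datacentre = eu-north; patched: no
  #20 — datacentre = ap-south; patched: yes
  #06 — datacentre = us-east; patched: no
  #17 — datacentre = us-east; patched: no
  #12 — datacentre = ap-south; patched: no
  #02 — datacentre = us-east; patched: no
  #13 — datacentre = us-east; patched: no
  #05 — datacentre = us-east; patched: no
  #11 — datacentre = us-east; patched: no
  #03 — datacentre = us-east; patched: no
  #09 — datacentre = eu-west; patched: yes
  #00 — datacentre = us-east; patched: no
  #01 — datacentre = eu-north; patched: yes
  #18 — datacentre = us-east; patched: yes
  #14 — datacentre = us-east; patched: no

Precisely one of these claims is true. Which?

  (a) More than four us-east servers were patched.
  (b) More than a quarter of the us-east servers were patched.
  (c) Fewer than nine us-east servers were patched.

(c)

|A| = 13, |A ∩ B| = 2, |A ∖ B| = 11.
(a) requires |A ∩ B| > 4: false.
(b) requires |A ∩ B| / |A| > 1/4: false.
(c) requires |A ∩ B| < 9: true.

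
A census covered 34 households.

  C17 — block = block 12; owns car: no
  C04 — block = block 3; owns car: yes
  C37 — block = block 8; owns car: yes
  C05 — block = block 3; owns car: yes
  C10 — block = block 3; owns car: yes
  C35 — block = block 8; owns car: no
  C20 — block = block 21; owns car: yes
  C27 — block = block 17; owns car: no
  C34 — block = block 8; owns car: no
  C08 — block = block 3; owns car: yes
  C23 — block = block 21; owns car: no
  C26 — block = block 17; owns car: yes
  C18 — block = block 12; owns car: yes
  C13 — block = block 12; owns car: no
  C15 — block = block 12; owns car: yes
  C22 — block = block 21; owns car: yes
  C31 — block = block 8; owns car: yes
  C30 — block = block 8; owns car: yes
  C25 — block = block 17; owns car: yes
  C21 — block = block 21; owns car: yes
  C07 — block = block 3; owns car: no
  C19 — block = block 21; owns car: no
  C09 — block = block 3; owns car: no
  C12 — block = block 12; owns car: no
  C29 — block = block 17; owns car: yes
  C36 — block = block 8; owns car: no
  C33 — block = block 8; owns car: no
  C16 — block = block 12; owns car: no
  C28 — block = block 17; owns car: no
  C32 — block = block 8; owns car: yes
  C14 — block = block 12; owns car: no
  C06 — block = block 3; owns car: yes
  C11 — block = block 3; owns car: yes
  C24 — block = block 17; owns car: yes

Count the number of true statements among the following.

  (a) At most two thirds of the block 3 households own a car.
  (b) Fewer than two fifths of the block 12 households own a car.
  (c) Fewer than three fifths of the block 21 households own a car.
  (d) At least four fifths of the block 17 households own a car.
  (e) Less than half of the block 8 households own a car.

1

(a) block 3: |A| = 8, |A ∩ B| = 6; needs |A ∩ B| / |A| ≤ 2/3 — false.
(b) block 12: |A| = 7, |A ∩ B| = 2; needs |A ∩ B| / |A| < 2/5 — true.
(c) block 21: |A| = 5, |A ∩ B| = 3; needs |A ∩ B| / |A| < 3/5 — false.
(d) block 17: |A| = 6, |A ∩ B| = 4; needs |A ∩ B| / |A| ≥ 4/5 — false.
(e) block 8: |A| = 8, |A ∩ B| = 4; needs |A ∩ B| < |A ∖ B| — false.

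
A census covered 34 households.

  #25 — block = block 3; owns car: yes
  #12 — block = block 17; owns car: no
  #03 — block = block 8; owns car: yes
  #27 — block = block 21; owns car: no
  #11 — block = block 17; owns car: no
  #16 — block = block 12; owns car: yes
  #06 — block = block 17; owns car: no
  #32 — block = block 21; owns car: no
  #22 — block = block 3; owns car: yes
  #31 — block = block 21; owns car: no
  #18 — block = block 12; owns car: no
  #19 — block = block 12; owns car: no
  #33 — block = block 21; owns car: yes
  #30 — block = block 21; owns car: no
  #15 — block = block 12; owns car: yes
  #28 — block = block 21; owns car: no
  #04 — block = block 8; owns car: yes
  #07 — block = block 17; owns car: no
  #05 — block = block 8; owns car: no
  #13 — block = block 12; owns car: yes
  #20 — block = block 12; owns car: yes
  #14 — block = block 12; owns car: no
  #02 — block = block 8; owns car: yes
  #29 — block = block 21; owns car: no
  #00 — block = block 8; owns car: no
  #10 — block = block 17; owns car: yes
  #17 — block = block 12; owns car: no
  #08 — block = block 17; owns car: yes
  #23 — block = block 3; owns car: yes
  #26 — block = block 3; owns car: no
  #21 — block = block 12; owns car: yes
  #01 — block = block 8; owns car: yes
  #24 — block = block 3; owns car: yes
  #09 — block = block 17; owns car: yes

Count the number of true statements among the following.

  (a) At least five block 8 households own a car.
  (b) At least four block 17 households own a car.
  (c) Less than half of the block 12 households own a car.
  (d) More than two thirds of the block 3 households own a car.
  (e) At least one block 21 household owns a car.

(a) block 8: |A| = 6, |A ∩ B| = 4; needs |A ∩ B| ≥ 5 — false.
(b) block 17: |A| = 7, |A ∩ B| = 3; needs |A ∩ B| ≥ 4 — false.
(c) block 12: |A| = 9, |A ∩ B| = 5; needs |A ∩ B| < |A ∖ B| — false.
(d) block 3: |A| = 5, |A ∩ B| = 4; needs |A ∩ B| / |A| > 2/3 — true.
(e) block 21: |A| = 7, |A ∩ B| = 1; needs A ∩ B ≠ ∅ (|A ∩ B| ≥ 1) — true.

2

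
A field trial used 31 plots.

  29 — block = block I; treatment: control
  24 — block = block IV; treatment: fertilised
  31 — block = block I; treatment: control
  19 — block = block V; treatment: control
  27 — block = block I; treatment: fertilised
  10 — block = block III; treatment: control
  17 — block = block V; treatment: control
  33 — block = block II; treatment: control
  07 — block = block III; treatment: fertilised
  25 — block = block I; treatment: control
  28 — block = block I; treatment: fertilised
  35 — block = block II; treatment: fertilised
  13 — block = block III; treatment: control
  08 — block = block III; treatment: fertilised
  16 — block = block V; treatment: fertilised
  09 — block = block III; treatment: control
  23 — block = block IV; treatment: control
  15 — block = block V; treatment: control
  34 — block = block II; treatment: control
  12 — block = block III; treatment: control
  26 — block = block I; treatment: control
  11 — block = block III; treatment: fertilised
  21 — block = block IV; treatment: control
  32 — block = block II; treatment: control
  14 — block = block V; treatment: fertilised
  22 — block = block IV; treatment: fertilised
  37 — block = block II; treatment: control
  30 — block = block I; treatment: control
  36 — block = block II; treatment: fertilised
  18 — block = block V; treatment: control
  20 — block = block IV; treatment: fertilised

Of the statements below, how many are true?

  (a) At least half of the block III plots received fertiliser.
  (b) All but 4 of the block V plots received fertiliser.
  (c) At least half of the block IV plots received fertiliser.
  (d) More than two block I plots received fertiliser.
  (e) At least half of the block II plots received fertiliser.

2

(a) block III: |A| = 7, |A ∩ B| = 3; needs |A ∩ B| ≥ |A ∖ B| — false.
(b) block V: |A| = 6, |A ∩ B| = 2; needs |A ∖ B| = 4 — true.
(c) block IV: |A| = 5, |A ∩ B| = 3; needs |A ∩ B| ≥ |A ∖ B| — true.
(d) block I: |A| = 7, |A ∩ B| = 2; needs |A ∩ B| > 2 — false.
(e) block II: |A| = 6, |A ∩ B| = 2; needs |A ∩ B| ≥ |A ∖ B| — false.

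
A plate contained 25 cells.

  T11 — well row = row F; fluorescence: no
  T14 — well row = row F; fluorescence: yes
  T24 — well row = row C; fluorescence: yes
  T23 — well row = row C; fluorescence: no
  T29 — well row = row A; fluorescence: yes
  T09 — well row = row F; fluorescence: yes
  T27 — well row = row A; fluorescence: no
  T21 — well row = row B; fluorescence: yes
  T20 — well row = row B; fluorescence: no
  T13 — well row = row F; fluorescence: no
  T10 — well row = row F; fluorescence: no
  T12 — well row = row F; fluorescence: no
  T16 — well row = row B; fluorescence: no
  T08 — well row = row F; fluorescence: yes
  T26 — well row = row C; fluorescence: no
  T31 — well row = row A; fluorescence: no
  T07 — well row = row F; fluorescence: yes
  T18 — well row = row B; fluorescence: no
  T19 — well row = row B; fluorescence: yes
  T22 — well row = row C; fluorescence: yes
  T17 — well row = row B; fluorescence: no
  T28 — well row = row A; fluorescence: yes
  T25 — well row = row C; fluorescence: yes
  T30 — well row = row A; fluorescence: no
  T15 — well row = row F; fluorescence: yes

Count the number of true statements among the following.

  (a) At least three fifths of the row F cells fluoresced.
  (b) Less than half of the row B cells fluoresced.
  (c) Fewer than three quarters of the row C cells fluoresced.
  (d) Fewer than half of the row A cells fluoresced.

(a) row F: |A| = 9, |A ∩ B| = 5; needs |A ∩ B| / |A| ≥ 3/5 — false.
(b) row B: |A| = 6, |A ∩ B| = 2; needs |A ∩ B| < |A ∖ B| — true.
(c) row C: |A| = 5, |A ∩ B| = 3; needs |A ∩ B| / |A| < 3/4 — true.
(d) row A: |A| = 5, |A ∩ B| = 2; needs |A ∩ B| < |A ∖ B| — true.

3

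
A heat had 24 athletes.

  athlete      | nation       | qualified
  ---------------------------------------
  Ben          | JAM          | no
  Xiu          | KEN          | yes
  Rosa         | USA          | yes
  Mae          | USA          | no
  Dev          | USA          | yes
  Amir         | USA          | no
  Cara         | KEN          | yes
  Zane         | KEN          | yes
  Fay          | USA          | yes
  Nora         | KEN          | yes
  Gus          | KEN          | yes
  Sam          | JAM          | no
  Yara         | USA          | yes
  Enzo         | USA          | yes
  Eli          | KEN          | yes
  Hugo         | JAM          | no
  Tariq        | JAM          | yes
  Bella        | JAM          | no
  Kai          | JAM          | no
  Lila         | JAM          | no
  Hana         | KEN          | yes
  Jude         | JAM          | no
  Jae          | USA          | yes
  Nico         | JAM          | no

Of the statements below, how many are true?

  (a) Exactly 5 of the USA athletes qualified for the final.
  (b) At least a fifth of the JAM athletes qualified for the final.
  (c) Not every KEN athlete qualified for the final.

0

(a) USA: |A| = 8, |A ∩ B| = 6; needs |A ∩ B| = 5 — false.
(b) JAM: |A| = 9, |A ∩ B| = 1; needs |A ∩ B| / |A| ≥ 1/5 — false.
(c) KEN: |A| = 7, |A ∩ B| = 7; needs A ⊄ B (|A ∖ B| ≥ 1) — false.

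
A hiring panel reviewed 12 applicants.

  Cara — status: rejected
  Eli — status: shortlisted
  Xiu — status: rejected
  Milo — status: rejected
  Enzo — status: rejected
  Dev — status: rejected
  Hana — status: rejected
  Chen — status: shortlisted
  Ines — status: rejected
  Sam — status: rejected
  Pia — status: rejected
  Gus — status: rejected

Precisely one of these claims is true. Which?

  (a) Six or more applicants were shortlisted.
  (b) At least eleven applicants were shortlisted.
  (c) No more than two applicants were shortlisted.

(c)

|A| = 12, |A ∩ B| = 2, |A ∖ B| = 10.
(a) requires |A ∩ B| ≥ 6: false.
(b) requires |A ∩ B| ≥ 11: false.
(c) requires |A ∩ B| ≤ 2: true.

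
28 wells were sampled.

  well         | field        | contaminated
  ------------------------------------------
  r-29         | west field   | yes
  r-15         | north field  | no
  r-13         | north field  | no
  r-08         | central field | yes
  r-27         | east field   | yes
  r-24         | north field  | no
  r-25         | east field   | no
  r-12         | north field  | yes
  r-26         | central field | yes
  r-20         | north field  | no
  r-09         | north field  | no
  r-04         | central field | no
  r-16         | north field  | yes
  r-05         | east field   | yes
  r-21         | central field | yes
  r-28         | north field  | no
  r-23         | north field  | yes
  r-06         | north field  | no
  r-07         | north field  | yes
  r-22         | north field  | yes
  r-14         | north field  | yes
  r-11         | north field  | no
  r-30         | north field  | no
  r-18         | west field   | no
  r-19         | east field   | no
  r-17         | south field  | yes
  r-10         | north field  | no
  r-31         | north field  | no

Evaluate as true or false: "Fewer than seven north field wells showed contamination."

Truth condition: |A ∩ B| < 7.
|A| = 17, |A ∩ B| = 6, |A ∖ B| = 11.
|A ∩ B| = 6, so the statement is true.

True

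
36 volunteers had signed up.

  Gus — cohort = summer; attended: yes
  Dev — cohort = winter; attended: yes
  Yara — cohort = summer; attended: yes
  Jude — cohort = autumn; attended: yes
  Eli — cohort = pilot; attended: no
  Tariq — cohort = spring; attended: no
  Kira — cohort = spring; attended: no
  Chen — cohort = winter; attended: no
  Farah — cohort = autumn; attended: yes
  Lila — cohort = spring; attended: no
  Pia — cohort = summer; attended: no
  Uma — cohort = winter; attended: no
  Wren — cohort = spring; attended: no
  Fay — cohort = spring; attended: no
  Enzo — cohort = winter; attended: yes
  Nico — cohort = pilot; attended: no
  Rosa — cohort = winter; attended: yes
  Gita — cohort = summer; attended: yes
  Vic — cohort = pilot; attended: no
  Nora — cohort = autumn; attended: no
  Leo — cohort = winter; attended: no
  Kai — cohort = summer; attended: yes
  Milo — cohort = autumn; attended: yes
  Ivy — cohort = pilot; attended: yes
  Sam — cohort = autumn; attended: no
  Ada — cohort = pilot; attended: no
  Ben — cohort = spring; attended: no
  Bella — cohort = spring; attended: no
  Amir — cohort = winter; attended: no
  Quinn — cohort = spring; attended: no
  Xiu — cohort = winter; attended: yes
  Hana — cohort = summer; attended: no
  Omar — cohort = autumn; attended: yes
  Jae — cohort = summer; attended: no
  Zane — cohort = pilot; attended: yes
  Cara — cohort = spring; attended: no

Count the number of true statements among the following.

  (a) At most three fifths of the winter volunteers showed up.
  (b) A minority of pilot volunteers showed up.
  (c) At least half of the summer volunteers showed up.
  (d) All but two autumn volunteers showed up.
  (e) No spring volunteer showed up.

5

(a) winter: |A| = 8, |A ∩ B| = 4; needs |A ∩ B| / |A| ≤ 3/5 — true.
(b) pilot: |A| = 6, |A ∩ B| = 2; needs |A ∩ B| < |A ∖ B| — true.
(c) summer: |A| = 7, |A ∩ B| = 4; needs |A ∩ B| ≥ |A ∖ B| — true.
(d) autumn: |A| = 6, |A ∩ B| = 4; needs |A ∖ B| = 2 — true.
(e) spring: |A| = 9, |A ∩ B| = 0; needs A ∩ B = ∅ (|A ∩ B| = 0) — true.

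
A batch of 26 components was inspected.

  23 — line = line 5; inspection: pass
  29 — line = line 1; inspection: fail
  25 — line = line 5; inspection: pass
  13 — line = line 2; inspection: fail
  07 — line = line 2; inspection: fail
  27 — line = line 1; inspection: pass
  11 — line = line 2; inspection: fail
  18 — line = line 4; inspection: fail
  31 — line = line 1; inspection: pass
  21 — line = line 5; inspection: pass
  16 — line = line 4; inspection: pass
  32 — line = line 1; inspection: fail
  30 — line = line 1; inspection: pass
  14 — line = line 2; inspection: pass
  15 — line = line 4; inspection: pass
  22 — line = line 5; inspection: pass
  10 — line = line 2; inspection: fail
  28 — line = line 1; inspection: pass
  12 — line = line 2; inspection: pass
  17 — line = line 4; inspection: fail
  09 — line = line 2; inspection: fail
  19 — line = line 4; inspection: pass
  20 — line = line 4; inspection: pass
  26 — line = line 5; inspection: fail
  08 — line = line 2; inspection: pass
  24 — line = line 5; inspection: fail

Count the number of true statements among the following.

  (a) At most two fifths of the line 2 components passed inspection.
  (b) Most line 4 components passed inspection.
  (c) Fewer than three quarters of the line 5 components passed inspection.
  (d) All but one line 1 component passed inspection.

3

(a) line 2: |A| = 8, |A ∩ B| = 3; needs |A ∩ B| / |A| ≤ 2/5 — true.
(b) line 4: |A| = 6, |A ∩ B| = 4; needs |A ∩ B| > |A ∖ B| — true.
(c) line 5: |A| = 6, |A ∩ B| = 4; needs |A ∩ B| / |A| < 3/4 — true.
(d) line 1: |A| = 6, |A ∩ B| = 4; needs |A ∖ B| = 1 — false.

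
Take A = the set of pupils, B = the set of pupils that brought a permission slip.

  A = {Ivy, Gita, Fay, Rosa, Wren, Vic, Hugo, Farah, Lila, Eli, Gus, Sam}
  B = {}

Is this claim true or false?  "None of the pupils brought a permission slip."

'None of the pupils brought a permission slip' holds iff A ∩ B = ∅ (|A ∩ B| = 0).
A (the restrictor) = {Ivy, Gita, Fay, Rosa, Wren, Vic, Hugo, Farah, Lila, Eli, Gus, Sam}, |A| = 12.
A ∩ B = {}, so |A ∩ B| = 0.
So the statement is true.

True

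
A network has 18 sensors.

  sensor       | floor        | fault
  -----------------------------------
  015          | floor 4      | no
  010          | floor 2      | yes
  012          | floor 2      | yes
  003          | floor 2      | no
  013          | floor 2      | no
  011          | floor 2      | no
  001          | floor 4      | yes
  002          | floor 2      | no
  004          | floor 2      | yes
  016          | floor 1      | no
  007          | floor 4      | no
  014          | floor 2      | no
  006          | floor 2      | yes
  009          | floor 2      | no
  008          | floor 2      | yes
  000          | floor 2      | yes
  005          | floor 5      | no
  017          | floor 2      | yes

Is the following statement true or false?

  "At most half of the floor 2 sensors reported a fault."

False

Truth condition: |A ∩ B| ≤ |A ∖ B|.
A (the restrictor) = {010, 012, 003, 013, 011, 002, 004, 014, 006, 009, 008, 000, 017}, |A| = 13.
A ∩ B = {010, 012, 004, 006, 008, 000, 017}, so |A ∩ B| = 7.
A ∖ B = {003, 013, 011, 002, 014, 009}, so |A ∖ B| = 6.
7 > 6, so the statement is false.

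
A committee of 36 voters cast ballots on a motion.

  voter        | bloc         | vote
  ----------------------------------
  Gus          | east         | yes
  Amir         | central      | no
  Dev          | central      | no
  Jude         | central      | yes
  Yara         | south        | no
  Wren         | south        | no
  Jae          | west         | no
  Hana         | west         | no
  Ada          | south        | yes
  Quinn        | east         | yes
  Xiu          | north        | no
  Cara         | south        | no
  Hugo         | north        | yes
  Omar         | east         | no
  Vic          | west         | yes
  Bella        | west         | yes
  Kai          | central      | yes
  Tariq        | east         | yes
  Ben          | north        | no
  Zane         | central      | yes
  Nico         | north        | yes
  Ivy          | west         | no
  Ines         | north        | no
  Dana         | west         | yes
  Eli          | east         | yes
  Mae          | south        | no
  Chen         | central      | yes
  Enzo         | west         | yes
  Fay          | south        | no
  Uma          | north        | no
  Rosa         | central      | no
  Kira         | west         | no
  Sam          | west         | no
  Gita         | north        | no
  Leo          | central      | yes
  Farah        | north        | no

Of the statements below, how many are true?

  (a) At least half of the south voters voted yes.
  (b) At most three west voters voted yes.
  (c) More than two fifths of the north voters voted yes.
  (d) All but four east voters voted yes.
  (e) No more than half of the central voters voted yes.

0

(a) south: |A| = 6, |A ∩ B| = 1; needs |A ∩ B| ≥ |A ∖ B| — false.
(b) west: |A| = 9, |A ∩ B| = 4; needs |A ∩ B| ≤ 3 — false.
(c) north: |A| = 8, |A ∩ B| = 2; needs |A ∩ B| / |A| > 2/5 — false.
(d) east: |A| = 5, |A ∩ B| = 4; needs |A ∖ B| = 4 — false.
(e) central: |A| = 8, |A ∩ B| = 5; needs |A ∩ B| ≤ |A ∖ B| — false.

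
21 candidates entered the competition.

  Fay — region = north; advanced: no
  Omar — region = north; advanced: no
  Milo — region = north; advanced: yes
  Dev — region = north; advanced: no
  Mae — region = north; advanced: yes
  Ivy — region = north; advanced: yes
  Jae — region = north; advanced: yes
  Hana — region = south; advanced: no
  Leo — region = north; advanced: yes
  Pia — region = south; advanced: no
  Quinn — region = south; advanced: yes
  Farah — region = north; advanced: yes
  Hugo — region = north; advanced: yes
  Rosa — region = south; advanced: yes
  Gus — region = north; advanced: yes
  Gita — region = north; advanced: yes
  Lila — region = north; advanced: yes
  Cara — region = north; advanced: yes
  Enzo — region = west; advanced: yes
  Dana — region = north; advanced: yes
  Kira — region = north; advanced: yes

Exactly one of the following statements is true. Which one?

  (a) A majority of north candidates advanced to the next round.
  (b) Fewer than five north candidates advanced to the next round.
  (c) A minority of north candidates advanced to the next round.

|A| = 16, |A ∩ B| = 13, |A ∖ B| = 3.
(a) requires |A ∩ B| > |A ∖ B|: true.
(b) requires |A ∩ B| < 5: false.
(c) requires |A ∩ B| < |A ∖ B|: false.

(a)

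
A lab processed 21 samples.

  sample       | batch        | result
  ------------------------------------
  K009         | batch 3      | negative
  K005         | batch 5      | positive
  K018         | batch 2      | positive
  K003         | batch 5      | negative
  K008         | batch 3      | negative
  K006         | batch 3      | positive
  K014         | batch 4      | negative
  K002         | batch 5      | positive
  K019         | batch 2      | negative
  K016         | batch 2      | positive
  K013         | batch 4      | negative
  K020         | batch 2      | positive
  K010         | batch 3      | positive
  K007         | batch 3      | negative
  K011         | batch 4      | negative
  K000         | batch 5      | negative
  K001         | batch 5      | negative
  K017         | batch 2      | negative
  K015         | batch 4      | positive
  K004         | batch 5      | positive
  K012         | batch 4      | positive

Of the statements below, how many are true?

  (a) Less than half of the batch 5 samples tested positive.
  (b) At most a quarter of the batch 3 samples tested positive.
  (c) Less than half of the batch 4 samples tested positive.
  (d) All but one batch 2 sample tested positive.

1

(a) batch 5: |A| = 6, |A ∩ B| = 3; needs |A ∩ B| < |A ∖ B| — false.
(b) batch 3: |A| = 5, |A ∩ B| = 2; needs |A ∩ B| / |A| ≤ 1/4 — false.
(c) batch 4: |A| = 5, |A ∩ B| = 2; needs |A ∩ B| < |A ∖ B| — true.
(d) batch 2: |A| = 5, |A ∩ B| = 3; needs |A ∖ B| = 1 — false.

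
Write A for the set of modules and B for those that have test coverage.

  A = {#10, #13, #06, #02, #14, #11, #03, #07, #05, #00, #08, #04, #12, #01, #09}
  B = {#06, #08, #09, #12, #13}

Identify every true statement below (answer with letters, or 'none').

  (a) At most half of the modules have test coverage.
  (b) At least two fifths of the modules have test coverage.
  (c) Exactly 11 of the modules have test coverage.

(a)

|A| = 15, |A ∩ B| = 5, |A ∖ B| = 10.
(a) |A ∩ B| ≤ |A ∖ B|: holds.
(b) |A ∩ B| / |A| ≥ 2/5: fails.
(c) |A ∩ B| = 11: fails.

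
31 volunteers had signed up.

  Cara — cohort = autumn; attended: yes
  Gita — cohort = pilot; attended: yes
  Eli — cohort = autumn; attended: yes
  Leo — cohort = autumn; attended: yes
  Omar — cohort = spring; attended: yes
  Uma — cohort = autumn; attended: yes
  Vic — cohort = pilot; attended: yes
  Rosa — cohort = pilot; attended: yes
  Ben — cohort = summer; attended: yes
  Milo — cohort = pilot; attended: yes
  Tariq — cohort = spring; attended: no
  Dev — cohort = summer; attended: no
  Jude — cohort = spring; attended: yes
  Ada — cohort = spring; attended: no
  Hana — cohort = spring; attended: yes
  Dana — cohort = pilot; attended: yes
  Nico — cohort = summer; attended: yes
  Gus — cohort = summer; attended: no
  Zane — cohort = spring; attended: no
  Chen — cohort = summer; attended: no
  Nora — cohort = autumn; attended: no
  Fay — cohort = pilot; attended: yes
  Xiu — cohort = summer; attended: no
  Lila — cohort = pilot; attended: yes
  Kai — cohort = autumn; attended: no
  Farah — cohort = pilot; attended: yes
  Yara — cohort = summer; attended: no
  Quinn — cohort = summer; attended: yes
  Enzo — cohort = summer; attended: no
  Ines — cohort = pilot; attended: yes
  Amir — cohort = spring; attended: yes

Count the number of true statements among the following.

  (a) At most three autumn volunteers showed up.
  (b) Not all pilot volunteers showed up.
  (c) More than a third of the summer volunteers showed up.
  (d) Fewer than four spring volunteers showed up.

(a) autumn: |A| = 6, |A ∩ B| = 4; needs |A ∩ B| ≤ 3 — false.
(b) pilot: |A| = 9, |A ∩ B| = 9; needs A ⊄ B (|A ∖ B| ≥ 1) — false.
(c) summer: |A| = 9, |A ∩ B| = 3; needs |A ∩ B| / |A| > 1/3 — false.
(d) spring: |A| = 7, |A ∩ B| = 4; needs |A ∩ B| < 4 — false.

0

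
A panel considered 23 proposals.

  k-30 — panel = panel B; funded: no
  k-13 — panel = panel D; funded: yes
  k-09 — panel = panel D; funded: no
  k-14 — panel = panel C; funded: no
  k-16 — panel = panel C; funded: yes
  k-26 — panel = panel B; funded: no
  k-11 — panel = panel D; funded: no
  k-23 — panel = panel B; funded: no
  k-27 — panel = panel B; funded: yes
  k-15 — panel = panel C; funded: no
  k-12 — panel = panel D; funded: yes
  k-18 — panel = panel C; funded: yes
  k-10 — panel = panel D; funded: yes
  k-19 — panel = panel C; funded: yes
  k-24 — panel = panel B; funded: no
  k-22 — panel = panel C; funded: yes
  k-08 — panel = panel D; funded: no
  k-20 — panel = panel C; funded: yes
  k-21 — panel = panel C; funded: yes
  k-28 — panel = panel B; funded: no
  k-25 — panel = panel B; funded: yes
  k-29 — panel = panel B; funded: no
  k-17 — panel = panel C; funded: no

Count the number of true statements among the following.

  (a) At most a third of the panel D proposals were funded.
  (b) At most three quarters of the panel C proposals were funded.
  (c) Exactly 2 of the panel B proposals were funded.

2

(a) panel D: |A| = 6, |A ∩ B| = 3; needs |A ∩ B| / |A| ≤ 1/3 — false.
(b) panel C: |A| = 9, |A ∩ B| = 6; needs |A ∩ B| / |A| ≤ 3/4 — true.
(c) panel B: |A| = 8, |A ∩ B| = 2; needs |A ∩ B| = 2 — true.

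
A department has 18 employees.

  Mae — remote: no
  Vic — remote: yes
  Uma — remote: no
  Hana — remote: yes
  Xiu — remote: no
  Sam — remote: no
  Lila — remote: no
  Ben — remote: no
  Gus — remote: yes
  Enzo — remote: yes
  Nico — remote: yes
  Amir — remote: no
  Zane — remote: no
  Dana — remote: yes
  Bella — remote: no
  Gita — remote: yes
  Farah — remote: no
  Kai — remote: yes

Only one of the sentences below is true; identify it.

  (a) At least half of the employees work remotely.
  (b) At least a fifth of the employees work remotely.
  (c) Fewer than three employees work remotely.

|A| = 18, |A ∩ B| = 8, |A ∖ B| = 10.
(a) requires |A ∩ B| ≥ |A ∖ B|: false.
(b) requires |A ∩ B| / |A| ≥ 1/5: true.
(c) requires |A ∩ B| < 3: false.

(b)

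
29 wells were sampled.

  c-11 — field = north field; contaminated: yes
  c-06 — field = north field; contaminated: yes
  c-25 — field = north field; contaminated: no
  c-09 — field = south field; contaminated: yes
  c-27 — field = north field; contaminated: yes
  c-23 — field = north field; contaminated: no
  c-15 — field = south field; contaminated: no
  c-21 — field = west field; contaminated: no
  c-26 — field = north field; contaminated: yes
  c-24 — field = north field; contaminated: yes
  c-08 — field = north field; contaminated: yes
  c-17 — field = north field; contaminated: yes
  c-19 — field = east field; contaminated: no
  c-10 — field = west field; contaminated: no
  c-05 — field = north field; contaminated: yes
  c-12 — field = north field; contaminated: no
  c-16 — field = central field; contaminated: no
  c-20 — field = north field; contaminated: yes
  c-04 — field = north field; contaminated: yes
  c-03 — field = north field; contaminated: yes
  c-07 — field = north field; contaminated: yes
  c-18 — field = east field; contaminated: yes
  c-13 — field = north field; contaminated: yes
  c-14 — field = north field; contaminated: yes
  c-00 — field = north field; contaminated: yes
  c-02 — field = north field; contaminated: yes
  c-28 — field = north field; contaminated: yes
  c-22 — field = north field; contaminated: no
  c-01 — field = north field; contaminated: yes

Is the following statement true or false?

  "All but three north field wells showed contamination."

False

'All but three north field wells showed contamination' holds iff |A ∖ B| = 3.
|A| = 22, |A ∩ B| = 18, |A ∖ B| = 4.
|A ∖ B| = 4, so the statement is false.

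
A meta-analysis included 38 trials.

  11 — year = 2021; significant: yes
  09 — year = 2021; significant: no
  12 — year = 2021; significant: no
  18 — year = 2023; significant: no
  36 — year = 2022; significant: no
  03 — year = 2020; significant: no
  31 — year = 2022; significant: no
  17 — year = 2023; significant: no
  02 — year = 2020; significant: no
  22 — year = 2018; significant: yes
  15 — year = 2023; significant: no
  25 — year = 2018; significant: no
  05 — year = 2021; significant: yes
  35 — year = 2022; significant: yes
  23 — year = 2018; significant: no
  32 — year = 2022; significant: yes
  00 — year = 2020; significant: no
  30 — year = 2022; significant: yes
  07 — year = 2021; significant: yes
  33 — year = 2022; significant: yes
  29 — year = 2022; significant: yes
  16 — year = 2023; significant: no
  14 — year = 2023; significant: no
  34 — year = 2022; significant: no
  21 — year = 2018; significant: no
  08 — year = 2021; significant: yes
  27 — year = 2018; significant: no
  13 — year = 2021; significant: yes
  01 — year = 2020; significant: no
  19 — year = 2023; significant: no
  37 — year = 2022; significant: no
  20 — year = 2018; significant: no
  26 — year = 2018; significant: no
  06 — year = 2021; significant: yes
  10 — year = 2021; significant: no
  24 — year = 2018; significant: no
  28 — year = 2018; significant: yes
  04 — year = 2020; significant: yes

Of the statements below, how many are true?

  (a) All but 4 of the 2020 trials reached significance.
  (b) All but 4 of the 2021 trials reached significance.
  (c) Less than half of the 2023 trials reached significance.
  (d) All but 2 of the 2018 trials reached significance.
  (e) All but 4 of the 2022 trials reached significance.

3

(a) 2020: |A| = 5, |A ∩ B| = 1; needs |A ∖ B| = 4 — true.
(b) 2021: |A| = 9, |A ∩ B| = 6; needs |A ∖ B| = 4 — false.
(c) 2023: |A| = 6, |A ∩ B| = 0; needs |A ∩ B| < |A ∖ B| — true.
(d) 2018: |A| = 9, |A ∩ B| = 2; needs |A ∖ B| = 2 — false.
(e) 2022: |A| = 9, |A ∩ B| = 5; needs |A ∖ B| = 4 — true.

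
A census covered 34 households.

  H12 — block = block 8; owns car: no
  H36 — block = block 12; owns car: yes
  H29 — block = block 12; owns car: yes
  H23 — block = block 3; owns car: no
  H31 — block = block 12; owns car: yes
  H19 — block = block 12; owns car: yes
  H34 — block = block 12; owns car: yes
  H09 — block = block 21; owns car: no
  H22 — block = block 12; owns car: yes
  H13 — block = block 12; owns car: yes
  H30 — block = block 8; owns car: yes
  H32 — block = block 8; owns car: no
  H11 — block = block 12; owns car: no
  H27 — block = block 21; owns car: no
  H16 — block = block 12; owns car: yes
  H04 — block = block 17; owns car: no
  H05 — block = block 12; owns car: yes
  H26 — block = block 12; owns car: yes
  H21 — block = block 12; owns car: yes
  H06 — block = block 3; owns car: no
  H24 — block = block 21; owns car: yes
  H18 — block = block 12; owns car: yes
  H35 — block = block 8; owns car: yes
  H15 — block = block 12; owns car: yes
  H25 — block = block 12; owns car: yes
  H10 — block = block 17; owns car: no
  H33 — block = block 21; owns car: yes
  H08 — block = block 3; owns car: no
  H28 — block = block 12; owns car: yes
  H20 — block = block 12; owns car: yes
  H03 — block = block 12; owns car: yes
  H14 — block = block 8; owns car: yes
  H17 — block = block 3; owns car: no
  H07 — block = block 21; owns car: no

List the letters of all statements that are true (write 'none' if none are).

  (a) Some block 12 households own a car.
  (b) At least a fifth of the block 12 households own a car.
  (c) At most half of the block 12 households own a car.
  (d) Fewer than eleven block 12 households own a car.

|A| = 18, |A ∩ B| = 17, |A ∖ B| = 1.
(a) A ∩ B ≠ ∅ (|A ∩ B| ≥ 1): holds.
(b) |A ∩ B| / |A| ≥ 1/5: holds.
(c) |A ∩ B| ≤ |A ∖ B|: fails.
(d) |A ∩ B| < 11: fails.

(a), (b)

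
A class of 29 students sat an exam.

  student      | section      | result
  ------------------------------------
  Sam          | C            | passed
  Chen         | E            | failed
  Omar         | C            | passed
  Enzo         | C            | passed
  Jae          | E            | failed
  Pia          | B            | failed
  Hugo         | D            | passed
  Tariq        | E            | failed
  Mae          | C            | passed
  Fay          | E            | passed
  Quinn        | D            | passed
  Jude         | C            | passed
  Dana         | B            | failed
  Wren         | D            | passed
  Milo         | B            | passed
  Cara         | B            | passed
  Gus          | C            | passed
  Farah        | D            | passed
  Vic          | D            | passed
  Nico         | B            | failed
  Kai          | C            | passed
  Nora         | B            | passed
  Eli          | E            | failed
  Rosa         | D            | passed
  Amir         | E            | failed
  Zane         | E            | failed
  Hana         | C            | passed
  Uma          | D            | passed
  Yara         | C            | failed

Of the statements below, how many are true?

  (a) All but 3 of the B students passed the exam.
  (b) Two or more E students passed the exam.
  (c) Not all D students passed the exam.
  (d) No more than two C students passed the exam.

(a) B: |A| = 6, |A ∩ B| = 3; needs |A ∖ B| = 3 — true.
(b) E: |A| = 7, |A ∩ B| = 1; needs |A ∩ B| ≥ 2 — false.
(c) D: |A| = 7, |A ∩ B| = 7; needs A ⊄ B (|A ∖ B| ≥ 1) — false.
(d) C: |A| = 9, |A ∩ B| = 8; needs |A ∩ B| ≤ 2 — false.

1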